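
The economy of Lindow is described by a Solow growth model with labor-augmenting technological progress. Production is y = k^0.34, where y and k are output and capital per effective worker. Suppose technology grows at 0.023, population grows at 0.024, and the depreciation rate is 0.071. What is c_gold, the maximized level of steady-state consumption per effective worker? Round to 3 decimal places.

c_gold ≈ 1.138

Capital per effective worker breaks even when investment replaces (n + g + δ)·k; here n + g + δ = 0.118.
Golden rule sets MPK = n+g+δ: 0.34·k^(0.34−1) = 0.118, so k_gold = (0.34/0.118)^(1/0.66) ≈ 4.9700.
y_gold = 4.9700^0.34 ≈ 1.7249.
c_gold = y_gold − (n+g+δ)·k_gold = 1.7249 − 0.118·4.9700 ≈ 1.1384.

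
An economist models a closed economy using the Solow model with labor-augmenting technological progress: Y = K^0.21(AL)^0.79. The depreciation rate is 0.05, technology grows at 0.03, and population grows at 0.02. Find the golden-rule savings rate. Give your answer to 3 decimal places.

s_gold = 0.210

Capital per effective worker breaks even when investment replaces (n + g + δ)·k; here n + g + δ = 0.1.
At the golden rule MPK = n+g+δ, and in any Cobb-Douglas steady state s = (n+g+δ)·k/y = MPK·k/y = capital's share 0.21.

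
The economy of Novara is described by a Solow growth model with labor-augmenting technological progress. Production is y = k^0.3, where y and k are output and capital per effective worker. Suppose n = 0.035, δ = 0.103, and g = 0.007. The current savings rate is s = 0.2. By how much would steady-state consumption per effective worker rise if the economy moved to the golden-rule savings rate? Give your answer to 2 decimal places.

The effective depreciation rate is n + g + δ = 0.035 + 0.007 + 0.103 = 0.145.
Current steady state (s = 0.2): k* = (0.2/0.145)^(1/0.7) ≈ 1.5831, y* = 1.5831^0.3 ≈ 1.1478, c* = (1−0.2)·1.1478 ≈ 0.9182.
Maximizing c = f(k) − (n+g+δ)·k gives f'(k) = n+g+δ, i.e. 0.3·k^(0.3−1) = 0.145, so k_gold = (0.3/0.145)^(1/0.7) ≈ 2.8254.
y_gold = 2.8254^0.3 ≈ 1.3656, c_gold = y_gold − 0.145·k_gold ≈ 0.9559.
Gain: Δc = 0.9559 − 0.9182 ≈ 0.0377.

Δc ≈ 0.04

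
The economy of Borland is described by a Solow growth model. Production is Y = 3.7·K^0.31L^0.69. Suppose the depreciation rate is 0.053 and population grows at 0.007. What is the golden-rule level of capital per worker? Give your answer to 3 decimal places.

Capital per worker breaks even when investment replaces (n + δ)·k; here n + δ = 0.06.
At the golden rule the marginal product of capital equals n+δ: 0.31·3.7·k^(0.31−1) = 0.06. Solving, k_gold = (0.31·3.7/0.06)^(1/0.69) ≈ 71.9646.

k_gold ≈ 71.965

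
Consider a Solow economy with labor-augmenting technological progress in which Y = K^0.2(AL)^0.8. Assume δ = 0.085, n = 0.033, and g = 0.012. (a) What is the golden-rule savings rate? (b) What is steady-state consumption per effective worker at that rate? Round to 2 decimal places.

n + g + δ = 0.033 + 0.012 + 0.085 = 0.13.
For Cobb-Douglas, s_gold equals capital's share: s_gold = 0.2.
Golden rule sets MPK = n+g+δ: 0.2·k^(0.2−1) = 0.13, so k_gold = (0.2/0.13)^(1/0.8) ≈ 1.7134.
y_gold = 1.7134^0.2 ≈ 1.1137; c_gold = (1−0.2)·y_gold ≈ 0.8910.

(a) s_gold = 0.20; (b) c_gold ≈ 0.89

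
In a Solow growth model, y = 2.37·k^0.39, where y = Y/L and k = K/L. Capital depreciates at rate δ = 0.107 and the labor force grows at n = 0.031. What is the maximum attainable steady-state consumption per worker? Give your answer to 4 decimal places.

Break-even investment rate: n + δ = 0.031 + 0.107 = 0.138.
Maximizing c = f(k) − (n+δ)·k gives f'(k) = n+δ, i.e. 0.39·2.37·k^(0.39−1) = 0.138, so k_gold = (0.39·2.37/0.138)^(1/0.61) ≈ 22.5938.
y_gold = 2.37·22.5938^0.39 ≈ 7.9947.
c_gold = y_gold − (n+δ)·k_gold = 7.9947 − 0.138·22.5938 ≈ 4.8768.

c_gold ≈ 4.8768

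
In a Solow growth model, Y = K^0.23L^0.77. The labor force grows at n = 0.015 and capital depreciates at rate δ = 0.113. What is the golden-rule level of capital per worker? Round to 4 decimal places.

k_gold ≈ 2.1406

n + δ = 0.015 + 0.113 = 0.128.
Golden rule sets MPK = n+δ: 0.23·k^(0.23−1) = 0.128, so k_gold = (0.23/0.128)^(1/0.77) ≈ 2.1406.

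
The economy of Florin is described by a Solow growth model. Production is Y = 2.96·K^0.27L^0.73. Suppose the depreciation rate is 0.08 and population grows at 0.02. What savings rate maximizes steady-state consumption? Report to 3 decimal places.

Break-even investment rate: n + δ = 0.02 + 0.08 = 0.1.
At the golden rule MPK = n+δ, and in any Cobb-Douglas steady state s = (n+δ)·k/y = MPK·k/y = capital's share 0.27.

s_gold = 0.270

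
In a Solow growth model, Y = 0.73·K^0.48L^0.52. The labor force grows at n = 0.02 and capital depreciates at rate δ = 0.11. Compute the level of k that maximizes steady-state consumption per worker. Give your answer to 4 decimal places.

k_gold ≈ 6.7316

Break-even investment rate: n + δ = 0.02 + 0.11 = 0.13.
At the golden rule the marginal product of capital equals n+δ: 0.48·0.73·k^(0.48−1) = 0.13. Solving, k_gold = (0.48·0.73/0.13)^(1/0.52) ≈ 6.7316.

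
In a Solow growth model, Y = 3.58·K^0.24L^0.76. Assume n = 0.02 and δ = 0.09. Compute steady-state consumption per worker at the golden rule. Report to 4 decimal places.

Capital per worker breaks even when investment replaces (n + δ)·k; here n + δ = 0.11.
Maximizing c = f(k) − (n+δ)·k gives f'(k) = n+δ, i.e. 0.24·3.58·k^(0.24−1) = 0.11, so k_gold = (0.24·3.58/0.11)^(1/0.76) ≈ 14.9488.
y_gold = 3.58·14.9488^0.24 ≈ 6.8515.
c_gold = y_gold − (n+δ)·k_gold = 6.8515 − 0.11·14.9488 ≈ 5.2072.

c_gold ≈ 5.2072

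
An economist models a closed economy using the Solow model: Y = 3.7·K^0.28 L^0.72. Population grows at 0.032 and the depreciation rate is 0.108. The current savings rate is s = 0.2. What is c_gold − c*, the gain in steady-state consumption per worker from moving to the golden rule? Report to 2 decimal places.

The effective depreciation rate is n + δ = 0.032 + 0.108 = 0.14.
Current steady state (s = 0.2): k* = (0.2·3.7/0.14)^(1/0.72) ≈ 10.0998, y* = 3.7·10.0998^0.28 ≈ 7.0698, c* = (1−0.2)·7.0698 ≈ 5.6559.
At the golden rule the marginal product of capital equals n+δ: 0.28·3.7·k^(0.28−1) = 0.14. Solving, k_gold = (0.28·3.7/0.14)^(1/0.72) ≈ 16.1163.
y_gold = 3.7·16.1163^0.28 ≈ 8.0582, c_gold = y_gold − 0.14·k_gold ≈ 5.8019.
Gain: Δc = 5.8019 − 5.6559 ≈ 0.1460.

Δc ≈ 0.15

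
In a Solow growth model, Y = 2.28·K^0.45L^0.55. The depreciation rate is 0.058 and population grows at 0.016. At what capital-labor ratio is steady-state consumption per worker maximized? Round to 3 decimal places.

Capital per worker breaks even when investment replaces (n + δ)·k; here n + δ = 0.074.
Maximizing c = f(k) − (n+δ)·k gives f'(k) = n+δ, i.e. 0.45·2.28·k^(0.45−1) = 0.074, so k_gold = (0.45·2.28/0.074)^(1/0.55) ≈ 119.1819.

k_gold ≈ 119.182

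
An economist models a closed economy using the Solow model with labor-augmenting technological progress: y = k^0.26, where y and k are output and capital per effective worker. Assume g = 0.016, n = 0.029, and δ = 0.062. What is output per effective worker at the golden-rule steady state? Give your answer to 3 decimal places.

Capital per effective worker breaks even when investment replaces (n + g + δ)·k; here n + g + δ = 0.107.
Golden rule sets MPK = n+g+δ: 0.26·k^(0.26−1) = 0.107, so k_gold = (0.26/0.107)^(1/0.74) ≈ 3.3195.
Output: y_gold = k_gold^0.26 = 3.3195^0.26 ≈ 1.3661.

y_gold ≈ 1.366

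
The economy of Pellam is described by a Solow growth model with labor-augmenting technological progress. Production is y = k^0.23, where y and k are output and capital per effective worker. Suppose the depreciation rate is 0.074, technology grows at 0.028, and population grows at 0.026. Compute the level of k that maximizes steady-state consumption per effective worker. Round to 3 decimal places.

k_gold ≈ 2.141

The effective depreciation rate is n + g + δ = 0.026 + 0.028 + 0.074 = 0.128.
Setting f'(k) = n+g+δ gives 0.23·k^(0.23−1) = 0.128, hence k_gold = (0.23/0.128)^(1/0.77) ≈ 2.1406.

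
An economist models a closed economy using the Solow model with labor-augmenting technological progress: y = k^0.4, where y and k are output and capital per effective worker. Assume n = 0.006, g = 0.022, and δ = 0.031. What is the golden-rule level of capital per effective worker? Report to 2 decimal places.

k_gold ≈ 24.29

The effective depreciation rate is n + g + δ = 0.006 + 0.022 + 0.031 = 0.059.
Maximizing c = f(k) − (n+g+δ)·k gives f'(k) = n+g+δ, i.e. 0.4·k^(0.4−1) = 0.059, so k_gold = (0.4/0.059)^(1/0.6) ≈ 24.2855.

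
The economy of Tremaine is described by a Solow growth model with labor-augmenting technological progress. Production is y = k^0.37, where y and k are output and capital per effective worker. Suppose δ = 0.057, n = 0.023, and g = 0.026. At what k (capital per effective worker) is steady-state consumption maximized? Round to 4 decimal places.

Capital per effective worker breaks even when investment replaces (n + g + δ)·k; here n + g + δ = 0.106.
Golden rule sets MPK = n+g+δ: 0.37·k^(0.37−1) = 0.106, so k_gold = (0.37/0.106)^(1/0.63) ≈ 7.2734.

k_gold ≈ 7.2734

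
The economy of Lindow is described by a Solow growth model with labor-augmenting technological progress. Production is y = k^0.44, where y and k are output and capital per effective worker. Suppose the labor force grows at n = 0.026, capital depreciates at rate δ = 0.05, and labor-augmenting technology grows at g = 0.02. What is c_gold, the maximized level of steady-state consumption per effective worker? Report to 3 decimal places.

n + g + δ = 0.026 + 0.02 + 0.05 = 0.096.
At the golden rule the marginal product of capital equals n+g+δ: 0.44·k^(0.44−1) = 0.096. Solving, k_gold = (0.44/0.096)^(1/0.56) ≈ 15.1594.
y_gold = 15.1594^0.44 ≈ 3.3075.
c_gold = y_gold − (n+g+δ)·k_gold = 3.3075 − 0.096·15.1594 ≈ 1.8522.

c_gold ≈ 1.852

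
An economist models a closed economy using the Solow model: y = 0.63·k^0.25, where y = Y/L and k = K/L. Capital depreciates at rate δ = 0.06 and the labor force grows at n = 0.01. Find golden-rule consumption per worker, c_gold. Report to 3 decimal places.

Capital per worker breaks even when investment replaces (n + δ)·k; here n + δ = 0.07.
At the golden rule the marginal product of capital equals n+δ: 0.25·0.63·k^(0.25−1) = 0.07. Solving, k_gold = (0.25·0.63/0.07)^(1/0.75) ≈ 2.9483.
y_gold = 0.63·2.9483^0.25 ≈ 0.8255.
c_gold = y_gold − (n+δ)·k_gold = 0.8255 − 0.07·2.9483 ≈ 0.6192.

c_gold ≈ 0.619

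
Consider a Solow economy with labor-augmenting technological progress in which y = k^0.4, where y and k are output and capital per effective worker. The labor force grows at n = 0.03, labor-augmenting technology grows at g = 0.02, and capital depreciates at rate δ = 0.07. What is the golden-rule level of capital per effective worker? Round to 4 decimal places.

k_gold ≈ 7.4381

Break-even investment rate: n + g + δ = 0.03 + 0.02 + 0.07 = 0.12.
Golden rule sets MPK = n+g+δ: 0.4·k^(0.4−1) = 0.12, so k_gold = (0.4/0.12)^(1/0.6) ≈ 7.4381.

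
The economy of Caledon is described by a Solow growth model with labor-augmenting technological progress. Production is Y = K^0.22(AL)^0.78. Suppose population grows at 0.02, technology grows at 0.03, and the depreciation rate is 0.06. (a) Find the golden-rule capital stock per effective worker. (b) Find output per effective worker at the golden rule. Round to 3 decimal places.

Capital per effective worker breaks even when investment replaces (n + g + δ)·k; here n + g + δ = 0.11.
Maximizing c = f(k) − (n+g+δ)·k gives f'(k) = n+g+δ, i.e. 0.22·k^(0.22−1) = 0.11, so k_gold = (0.22/0.11)^(1/0.78) ≈ 2.4318.
y_gold = 2.4318^0.22 ≈ 1.2159.

(a) k_gold ≈ 2.432; (b) y_gold ≈ 1.216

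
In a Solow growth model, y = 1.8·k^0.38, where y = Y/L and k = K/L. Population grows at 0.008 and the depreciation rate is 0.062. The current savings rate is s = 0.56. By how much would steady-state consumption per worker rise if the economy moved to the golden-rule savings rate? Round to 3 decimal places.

Δc ≈ 0.451

n + δ = 0.008 + 0.062 = 0.07.
Current steady state (s = 0.56): k* = (0.56·1.8/0.07)^(1/0.62) ≈ 73.8459, y* = 1.8·73.8459^0.38 ≈ 9.2307, c* = (1−0.56)·9.2307 ≈ 4.0615.
Golden rule sets MPK = n+δ: 0.38·1.8·k^(0.38−1) = 0.07, so k_gold = (0.38·1.8/0.07)^(1/0.62) ≈ 39.5100.
y_gold = 1.8·39.5100^0.38 ≈ 7.2781, c_gold = y_gold − 0.07·k_gold ≈ 4.5125.
Gain: Δc = 4.5125 − 4.0615 ≈ 0.4509.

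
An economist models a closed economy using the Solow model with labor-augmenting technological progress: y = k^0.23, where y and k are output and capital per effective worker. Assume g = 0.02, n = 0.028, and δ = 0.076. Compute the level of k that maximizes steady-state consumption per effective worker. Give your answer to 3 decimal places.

The effective depreciation rate is n + g + δ = 0.028 + 0.02 + 0.076 = 0.124.
Golden rule sets MPK = n+g+δ: 0.23·k^(0.23−1) = 0.124, so k_gold = (0.23/0.124)^(1/0.77) ≈ 2.2307.

k_gold ≈ 2.231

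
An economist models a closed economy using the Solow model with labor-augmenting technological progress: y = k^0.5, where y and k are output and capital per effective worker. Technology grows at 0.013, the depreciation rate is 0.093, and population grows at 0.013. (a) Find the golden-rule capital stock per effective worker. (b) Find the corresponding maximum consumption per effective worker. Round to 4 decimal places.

(a) k_gold ≈ 17.6541; (b) c_gold ≈ 2.1008

The effective depreciation rate is n + g + δ = 0.013 + 0.013 + 0.093 = 0.119.
Maximizing c = f(k) − (n+g+δ)·k gives f'(k) = n+g+δ, i.e. 0.5·k^(0.5−1) = 0.119, so k_gold = (0.5/0.119)^(1/0.5) ≈ 17.6541.
y_gold = 17.6541^0.5 ≈ 4.2017; c_gold = y_gold − 0.119·k_gold ≈ 2.1008.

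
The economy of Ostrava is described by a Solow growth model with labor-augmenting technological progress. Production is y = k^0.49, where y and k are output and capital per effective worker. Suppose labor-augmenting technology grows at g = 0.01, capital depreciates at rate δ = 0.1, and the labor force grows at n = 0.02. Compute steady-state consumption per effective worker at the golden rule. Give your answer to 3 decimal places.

c_gold ≈ 1.825

Break-even investment rate: n + g + δ = 0.02 + 0.01 + 0.1 = 0.13.
Maximizing c = f(k) − (n+g+δ)·k gives f'(k) = n+g+δ, i.e. 0.49·k^(0.49−1) = 0.13, so k_gold = (0.49/0.13)^(1/0.51) ≈ 13.4868.
y_gold = 13.4868^0.49 ≈ 3.5781.
c_gold = y_gold − (n+g+δ)·k_gold = 3.5781 − 0.13·13.4868 ≈ 1.8248.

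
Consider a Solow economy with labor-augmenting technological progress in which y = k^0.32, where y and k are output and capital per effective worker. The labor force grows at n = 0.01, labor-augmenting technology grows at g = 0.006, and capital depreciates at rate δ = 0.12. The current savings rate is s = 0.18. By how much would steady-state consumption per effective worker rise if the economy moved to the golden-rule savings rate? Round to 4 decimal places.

Capital per effective worker breaks even when investment replaces (n + g + δ)·k; here n + g + δ = 0.136.
Current steady state (s = 0.18): k* = (0.18/0.136)^(1/0.68) ≈ 1.5101, y* = 1.5101^0.32 ≈ 1.1410, c* = (1−0.18)·1.1410 ≈ 0.9356.
Golden rule sets MPK = n+g+δ: 0.32·k^(0.32−1) = 0.136, so k_gold = (0.32/0.136)^(1/0.68) ≈ 3.5195.
y_gold = 3.5195^0.32 ≈ 1.4958, c_gold = y_gold − 0.136·k_gold ≈ 1.0171.
Gain: Δc = 1.0171 − 0.9356 ≈ 0.0815.

Δc ≈ 0.0815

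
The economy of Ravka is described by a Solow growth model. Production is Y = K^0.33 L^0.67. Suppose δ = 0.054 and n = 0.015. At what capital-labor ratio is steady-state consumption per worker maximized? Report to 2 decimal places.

k_gold ≈ 10.34

Break-even investment rate: n + δ = 0.015 + 0.054 = 0.069.
Setting f'(k) = n+δ gives 0.33·k^(0.33−1) = 0.069, hence k_gold = (0.33/0.069)^(1/0.67) ≈ 10.3377.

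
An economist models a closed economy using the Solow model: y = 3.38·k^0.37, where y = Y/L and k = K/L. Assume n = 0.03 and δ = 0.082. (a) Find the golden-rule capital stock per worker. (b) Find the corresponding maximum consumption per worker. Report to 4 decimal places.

Break-even investment rate: n + δ = 0.03 + 0.082 = 0.112.
Golden rule sets MPK = n+δ: 0.37·3.38·k^(0.37−1) = 0.112, so k_gold = (0.37·3.38/0.112)^(1/0.63) ≈ 46.0611.
y_gold = 3.38·46.0611^0.37 ≈ 13.9428; c_gold = y_gold − 0.112·k_gold ≈ 8.7840.

(a) k_gold ≈ 46.0611; (b) c_gold ≈ 8.7840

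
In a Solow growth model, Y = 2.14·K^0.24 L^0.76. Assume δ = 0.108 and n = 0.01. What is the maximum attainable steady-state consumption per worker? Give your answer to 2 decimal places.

c_gold ≈ 2.59

Break-even investment rate: n + δ = 0.01 + 0.108 = 0.118.
At the golden rule the marginal product of capital equals n+δ: 0.24·2.14·k^(0.24−1) = 0.118. Solving, k_gold = (0.24·2.14/0.118)^(1/0.76) ≈ 6.9255.
y_gold = 2.14·6.9255^0.24 ≈ 3.4050.
c_gold = y_gold − (n+δ)·k_gold = 3.4050 − 0.118·6.9255 ≈ 2.5878.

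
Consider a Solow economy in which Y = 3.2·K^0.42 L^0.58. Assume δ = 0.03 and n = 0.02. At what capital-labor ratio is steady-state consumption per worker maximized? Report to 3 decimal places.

n + δ = 0.02 + 0.03 = 0.05.
At the golden rule the marginal product of capital equals n+δ: 0.42·3.2·k^(0.42−1) = 0.05. Solving, k_gold = (0.42·3.2/0.05)^(1/0.58) ≈ 291.4293.

k_gold ≈ 291.429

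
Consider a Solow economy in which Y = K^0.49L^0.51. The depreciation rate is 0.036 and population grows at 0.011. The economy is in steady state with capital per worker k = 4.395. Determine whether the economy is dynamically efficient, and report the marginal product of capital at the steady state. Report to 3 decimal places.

dynamically efficient; MPK ≈ 0.230

Break-even investment rate: n + δ = 0.011 + 0.036 = 0.047.
MPK = 0.49·k^(0.49−1) = 0.49·4.395^(-0.51) ≈ 0.2303.
MPK > 0.047, so the economy is dynamically efficient (under-saving).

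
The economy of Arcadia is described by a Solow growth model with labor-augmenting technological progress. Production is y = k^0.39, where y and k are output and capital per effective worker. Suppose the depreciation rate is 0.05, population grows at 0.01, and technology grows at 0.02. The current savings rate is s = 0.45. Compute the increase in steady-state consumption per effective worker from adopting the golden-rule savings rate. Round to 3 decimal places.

Δc ≈ 0.020

Capital per effective worker breaks even when investment replaces (n + g + δ)·k; here n + g + δ = 0.08.
Current steady state (s = 0.45): k* = (0.45/0.08)^(1/0.61) ≈ 16.9711, y* = 16.9711^0.39 ≈ 3.0171, c* = (1−0.45)·3.0171 ≈ 1.6594.
Setting f'(k) = n+g+δ gives 0.39·k^(0.39−1) = 0.08, hence k_gold = (0.39/0.08)^(1/0.61) ≈ 13.4223.
y_gold = 13.4223^0.39 ≈ 2.7533, c_gold = y_gold − 0.08·k_gold ≈ 1.6795.
Gain: Δc = 1.6795 − 1.6594 ≈ 0.0201.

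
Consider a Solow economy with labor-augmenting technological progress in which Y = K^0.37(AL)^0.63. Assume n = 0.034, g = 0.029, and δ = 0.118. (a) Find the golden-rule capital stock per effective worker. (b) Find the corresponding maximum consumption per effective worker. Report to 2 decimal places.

Break-even investment rate: n + g + δ = 0.034 + 0.029 + 0.118 = 0.181.
At the golden rule the marginal product of capital equals n+g+δ: 0.37·k^(0.37−1) = 0.181. Solving, k_gold = (0.37/0.181)^(1/0.63) ≈ 3.1110.
y_gold = 3.1110^0.37 ≈ 1.5218; c_gold = y_gold − 0.181·k_gold ≈ 0.9588.

(a) k_gold ≈ 3.11; (b) c_gold ≈ 0.96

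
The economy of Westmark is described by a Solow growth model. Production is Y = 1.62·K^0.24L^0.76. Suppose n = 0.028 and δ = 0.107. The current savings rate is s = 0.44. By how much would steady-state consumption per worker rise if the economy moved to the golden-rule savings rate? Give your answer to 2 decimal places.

Δc ≈ 0.19

Capital per worker breaks even when investment replaces (n + δ)·k; here n + δ = 0.135.
Current steady state (s = 0.44): k* = (0.44·1.62/0.135)^(1/0.76) ≈ 8.9296, y* = 1.62·8.9296^0.24 ≈ 2.7398, c* = (1−0.44)·2.7398 ≈ 1.5343.
Setting f'(k) = n+δ gives 0.24·1.62·k^(0.24−1) = 0.135, hence k_gold = (0.24·1.62/0.135)^(1/0.76) ≈ 4.0222.
y_gold = 1.62·4.0222^0.24 ≈ 2.2625, c_gold = y_gold − 0.135·k_gold ≈ 1.7195.
Gain: Δc = 1.7195 − 1.5343 ≈ 0.1852.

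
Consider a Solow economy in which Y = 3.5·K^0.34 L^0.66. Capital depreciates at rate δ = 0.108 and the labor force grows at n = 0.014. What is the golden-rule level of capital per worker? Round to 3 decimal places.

Break-even investment rate: n + δ = 0.014 + 0.108 = 0.122.
At the golden rule the marginal product of capital equals n+δ: 0.34·3.5·k^(0.34−1) = 0.122. Solving, k_gold = (0.34·3.5/0.122)^(1/0.66) ≈ 31.5332.

k_gold ≈ 31.533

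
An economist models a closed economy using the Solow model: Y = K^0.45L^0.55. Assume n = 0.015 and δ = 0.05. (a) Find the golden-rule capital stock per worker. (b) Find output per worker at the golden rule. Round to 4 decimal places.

(a) k_gold ≈ 33.7145; (b) y_gold ≈ 4.8699

The effective depreciation rate is n + δ = 0.015 + 0.05 = 0.065.
At the golden rule the marginal product of capital equals n+δ: 0.45·k^(0.45−1) = 0.065. Solving, k_gold = (0.45/0.065)^(1/0.55) ≈ 33.7145.
y_gold = 33.7145^0.45 ≈ 4.8699.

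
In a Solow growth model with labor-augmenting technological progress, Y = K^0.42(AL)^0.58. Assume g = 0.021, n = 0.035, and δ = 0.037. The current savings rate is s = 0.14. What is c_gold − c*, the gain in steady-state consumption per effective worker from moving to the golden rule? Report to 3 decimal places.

Break-even investment rate: n + g + δ = 0.035 + 0.021 + 0.037 = 0.093.
Current steady state (s = 0.14): k* = (0.14/0.093)^(1/0.58) ≈ 2.0243, y* = 2.0243^0.42 ≈ 1.3447, c* = (1−0.14)·1.3447 ≈ 1.1565.
Maximizing c = f(k) − (n+g+δ)·k gives f'(k) = n+g+δ, i.e. 0.42·k^(0.42−1) = 0.093, so k_gold = (0.42/0.093)^(1/0.58) ≈ 13.4557.
y_gold = 13.4557^0.42 ≈ 2.9795, c_gold = y_gold − 0.093·k_gold ≈ 1.7281.
Gain: Δc = 1.7281 − 1.1565 ≈ 0.5716.

Δc ≈ 0.572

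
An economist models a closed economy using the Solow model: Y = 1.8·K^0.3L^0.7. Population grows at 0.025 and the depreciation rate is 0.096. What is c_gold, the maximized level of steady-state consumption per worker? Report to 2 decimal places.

n + δ = 0.025 + 0.096 = 0.121.
Maximizing c = f(k) − (n+δ)·k gives f'(k) = n+δ, i.e. 0.3·1.8·k^(0.3−1) = 0.121, so k_gold = (0.3·1.8/0.121)^(1/0.7) ≈ 8.4725.
y_gold = 1.8·8.4725^0.3 ≈ 3.4172.
c_gold = y_gold − (n+δ)·k_gold = 3.4172 − 0.121·8.4725 ≈ 2.3921.

c_gold ≈ 2.39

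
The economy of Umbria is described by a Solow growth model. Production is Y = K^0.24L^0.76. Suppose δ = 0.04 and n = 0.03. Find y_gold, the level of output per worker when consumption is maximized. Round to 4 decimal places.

n + δ = 0.03 + 0.04 = 0.07.
Maximizing c = f(k) − (n+δ)·k gives f'(k) = n+δ, i.e. 0.24·k^(0.24−1) = 0.07, so k_gold = (0.24/0.07)^(1/0.76) ≈ 5.0594.
Output: y_gold = k_gold^0.24 = 5.0594^0.24 ≈ 1.4756.

y_gold ≈ 1.4756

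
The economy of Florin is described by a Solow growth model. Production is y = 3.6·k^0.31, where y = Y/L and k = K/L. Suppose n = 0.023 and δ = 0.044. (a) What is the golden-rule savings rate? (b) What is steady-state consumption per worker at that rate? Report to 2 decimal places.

Capital per worker breaks even when investment replaces (n + δ)·k; here n + δ = 0.067.
For Cobb-Douglas, s_gold equals capital's share: s_gold = 0.31.
At the golden rule the marginal product of capital equals n+δ: 0.31·3.6·k^(0.31−1) = 0.067. Solving, k_gold = (0.31·3.6/0.067)^(1/0.69) ≈ 58.9413.
y_gold = 3.6·58.9413^0.31 ≈ 12.7389; c_gold = (1−0.31)·y_gold ≈ 8.7899.

(a) s_gold = 0.31; (b) c_gold ≈ 8.79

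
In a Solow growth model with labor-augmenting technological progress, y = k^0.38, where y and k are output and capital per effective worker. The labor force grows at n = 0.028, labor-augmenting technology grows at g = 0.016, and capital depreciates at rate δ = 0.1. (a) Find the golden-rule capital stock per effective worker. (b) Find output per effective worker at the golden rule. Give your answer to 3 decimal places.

(a) k_gold ≈ 4.783; (b) y_gold ≈ 1.813

Break-even investment rate: n + g + δ = 0.028 + 0.016 + 0.1 = 0.144.
At the golden rule the marginal product of capital equals n+g+δ: 0.38·k^(0.38−1) = 0.144. Solving, k_gold = (0.38/0.144)^(1/0.62) ≈ 4.7831.
y_gold = 4.7831^0.38 ≈ 1.8126.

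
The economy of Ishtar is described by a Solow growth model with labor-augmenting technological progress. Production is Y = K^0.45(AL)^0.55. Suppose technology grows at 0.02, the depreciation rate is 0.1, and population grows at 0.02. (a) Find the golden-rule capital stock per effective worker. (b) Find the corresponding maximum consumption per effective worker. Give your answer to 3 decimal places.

n + g + δ = 0.02 + 0.02 + 0.1 = 0.14.
At the golden rule the marginal product of capital equals n+g+δ: 0.45·k^(0.45−1) = 0.14. Solving, k_gold = (0.45/0.14)^(1/0.55) ≈ 8.3555.
y_gold = 8.3555^0.45 ≈ 2.5995; c_gold = y_gold − 0.14·k_gold ≈ 1.4297.

(a) k_gold ≈ 8.355; (b) c_gold ≈ 1.430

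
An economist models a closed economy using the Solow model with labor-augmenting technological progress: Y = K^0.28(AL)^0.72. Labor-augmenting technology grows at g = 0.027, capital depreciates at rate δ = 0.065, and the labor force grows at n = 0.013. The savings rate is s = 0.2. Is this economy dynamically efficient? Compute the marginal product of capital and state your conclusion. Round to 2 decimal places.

dynamically efficient; MPK ≈ 0.15

The effective depreciation rate is n + g + δ = 0.013 + 0.027 + 0.065 = 0.105.
Steady-state k*: s·k^0.28 = 0.105·k gives k* = (0.2/0.105)^(1/0.72) ≈ 2.4472.
MPK = 0.28·2.4472^(-0.72) ≈ 0.1470.
MPK > n+g+δ = 0.105, so the economy is dynamically efficient (under-saving).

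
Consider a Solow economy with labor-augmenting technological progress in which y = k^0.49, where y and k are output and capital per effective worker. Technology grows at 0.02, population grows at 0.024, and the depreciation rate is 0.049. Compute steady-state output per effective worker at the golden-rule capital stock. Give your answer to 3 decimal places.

y_gold ≈ 4.936

The effective depreciation rate is n + g + δ = 0.024 + 0.02 + 0.049 = 0.093.
Golden rule sets MPK = n+g+δ: 0.49·k^(0.49−1) = 0.093, so k_gold = (0.49/0.093)^(1/0.51) ≈ 26.0090.
Output: y_gold = k_gold^0.49 = 26.0090^0.49 ≈ 4.9364.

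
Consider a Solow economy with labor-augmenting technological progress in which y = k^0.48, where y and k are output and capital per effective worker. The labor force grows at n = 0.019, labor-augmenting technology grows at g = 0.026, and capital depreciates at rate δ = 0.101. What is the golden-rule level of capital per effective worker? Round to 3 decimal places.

k_gold ≈ 9.863

Break-even investment rate: n + g + δ = 0.019 + 0.026 + 0.101 = 0.146.
Setting f'(k) = n+g+δ gives 0.48·k^(0.48−1) = 0.146, hence k_gold = (0.48/0.146)^(1/0.52) ≈ 9.8632.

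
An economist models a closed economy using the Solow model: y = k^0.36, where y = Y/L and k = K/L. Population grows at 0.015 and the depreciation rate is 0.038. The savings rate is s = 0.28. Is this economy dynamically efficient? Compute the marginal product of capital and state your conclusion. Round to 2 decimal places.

dynamically efficient; MPK ≈ 0.07

Break-even investment rate: n + δ = 0.015 + 0.038 = 0.053.
Steady-state k*: s·k^0.36 = 0.053·k gives k* = (0.28/0.053)^(1/0.64) ≈ 13.4742.
MPK = 0.36·13.4742^(-0.64) ≈ 0.0681.
MPK > n+δ = 0.053, so the economy is dynamically efficient (under-saving).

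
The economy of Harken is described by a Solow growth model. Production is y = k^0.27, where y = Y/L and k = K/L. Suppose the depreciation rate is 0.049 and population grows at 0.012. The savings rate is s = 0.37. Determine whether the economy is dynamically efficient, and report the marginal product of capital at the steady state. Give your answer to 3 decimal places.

The effective depreciation rate is n + δ = 0.012 + 0.049 = 0.061.
Steady-state k*: s·k^0.27 = 0.061·k gives k* = (0.37/0.061)^(1/0.73) ≈ 11.8148.
MPK = 0.27·11.8148^(-0.73) ≈ 0.0445.
MPK < n+δ = 0.061, so the economy is dynamically inefficient (over-saving).

dynamically inefficient; MPK ≈ 0.045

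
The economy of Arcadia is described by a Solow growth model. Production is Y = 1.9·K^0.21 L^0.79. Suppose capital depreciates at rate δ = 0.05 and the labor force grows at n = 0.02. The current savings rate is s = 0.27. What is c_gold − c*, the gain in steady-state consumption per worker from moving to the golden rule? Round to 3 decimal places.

Δc ≈ 0.029

Break-even investment rate: n + δ = 0.02 + 0.05 = 0.07.
Current steady state (s = 0.27): k* = (0.27·1.9/0.07)^(1/0.79) ≈ 12.4440, y* = 1.9·12.4440^0.21 ≈ 3.2262, c* = (1−0.27)·3.2262 ≈ 2.3551.
Golden rule sets MPK = n+δ: 0.21·1.9·k^(0.21−1) = 0.07, so k_gold = (0.21·1.9/0.07)^(1/0.79) ≈ 9.0532.
y_gold = 1.9·9.0532^0.21 ≈ 3.0177, c_gold = y_gold − 0.07·k_gold ≈ 2.3840.
Gain: Δc = 2.3840 − 2.3551 ≈ 0.0289.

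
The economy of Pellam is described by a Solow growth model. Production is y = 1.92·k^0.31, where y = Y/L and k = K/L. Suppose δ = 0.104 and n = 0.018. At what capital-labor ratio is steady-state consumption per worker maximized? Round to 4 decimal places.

Capital per worker breaks even when investment replaces (n + δ)·k; here n + δ = 0.122.
Golden rule sets MPK = n+δ: 0.31·1.92·k^(0.31−1) = 0.122, so k_gold = (0.31·1.92/0.122)^(1/0.69) ≈ 9.9435.

k_gold ≈ 9.9435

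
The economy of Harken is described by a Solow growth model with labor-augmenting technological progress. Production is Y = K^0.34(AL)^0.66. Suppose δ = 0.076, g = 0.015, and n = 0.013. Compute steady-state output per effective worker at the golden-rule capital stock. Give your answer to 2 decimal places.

y_gold ≈ 1.84

The effective depreciation rate is n + g + δ = 0.013 + 0.015 + 0.076 = 0.104.
At the golden rule the marginal product of capital equals n+g+δ: 0.34·k^(0.34−1) = 0.104. Solving, k_gold = (0.34/0.104)^(1/0.66) ≈ 6.0181.
Output: y_gold = k_gold^0.34 = 6.0181^0.34 ≈ 1.8408.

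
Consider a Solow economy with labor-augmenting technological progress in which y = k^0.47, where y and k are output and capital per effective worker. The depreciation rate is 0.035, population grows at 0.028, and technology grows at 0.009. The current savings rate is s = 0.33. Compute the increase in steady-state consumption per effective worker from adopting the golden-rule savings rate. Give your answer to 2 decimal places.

Δc ≈ 0.21

Capital per effective worker breaks even when investment replaces (n + g + δ)·k; here n + g + δ = 0.072.
Current steady state (s = 0.33): k* = (0.33/0.072)^(1/0.53) ≈ 17.6812, y* = 17.6812^0.47 ≈ 3.8577, c* = (1−0.33)·3.8577 ≈ 2.5847.
Setting f'(k) = n+g+δ gives 0.47·k^(0.47−1) = 0.072, hence k_gold = (0.47/0.072)^(1/0.53) ≈ 34.4582.
y_gold = 34.4582^0.47 ≈ 5.2787, c_gold = y_gold − 0.072·k_gold ≈ 2.7977.
Gain: Δc = 2.7977 − 2.5847 ≈ 0.2130.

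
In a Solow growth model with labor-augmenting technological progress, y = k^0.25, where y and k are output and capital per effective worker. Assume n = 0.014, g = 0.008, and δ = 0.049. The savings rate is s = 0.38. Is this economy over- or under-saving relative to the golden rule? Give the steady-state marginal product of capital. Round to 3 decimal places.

The effective depreciation rate is n + g + δ = 0.014 + 0.008 + 0.049 = 0.071.
Steady-state k*: s·k^0.25 = 0.071·k gives k* = (0.38/0.071)^(1/0.75) ≈ 9.3620.
MPK = 0.25·9.3620^(-0.75) ≈ 0.0467.
MPK < n+g+δ = 0.071, so the economy is dynamically inefficient (over-saving).

over-saving; MPK ≈ 0.047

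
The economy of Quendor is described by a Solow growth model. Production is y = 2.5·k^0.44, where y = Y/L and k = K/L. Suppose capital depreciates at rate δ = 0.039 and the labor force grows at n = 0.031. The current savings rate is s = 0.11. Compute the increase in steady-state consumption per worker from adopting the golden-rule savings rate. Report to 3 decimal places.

The effective depreciation rate is n + δ = 0.031 + 0.039 = 0.07.
Current steady state (s = 0.11): k* = (0.11·2.5/0.07)^(1/0.56) ≈ 11.5115, y* = 2.5·11.5115^0.44 ≈ 7.3255, c* = (1−0.11)·7.3255 ≈ 6.5197.
Setting f'(k) = n+δ gives 0.44·2.5·k^(0.44−1) = 0.07, hence k_gold = (0.44·2.5/0.07)^(1/0.56) ≈ 136.8486.
y_gold = 2.5·136.8486^0.44 ≈ 21.7714, c_gold = y_gold − 0.07·k_gold ≈ 12.1920.
Gain: Δc = 12.1920 − 6.5197 ≈ 5.6723.

Δc ≈ 5.672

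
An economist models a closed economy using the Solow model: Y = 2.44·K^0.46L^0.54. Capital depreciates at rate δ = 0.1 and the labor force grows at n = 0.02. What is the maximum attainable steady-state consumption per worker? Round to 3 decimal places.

Break-even investment rate: n + δ = 0.02 + 0.1 = 0.12.
Maximizing c = f(k) − (n+δ)·k gives f'(k) = n+δ, i.e. 0.46·2.44·k^(0.46−1) = 0.12, so k_gold = (0.46·2.44/0.12)^(1/0.54) ≈ 62.8183.
y_gold = 2.44·62.8183^0.46 ≈ 16.3874.
c_gold = y_gold − (n+δ)·k_gold = 16.3874 − 0.12·62.8183 ≈ 8.8492.

c_gold ≈ 8.849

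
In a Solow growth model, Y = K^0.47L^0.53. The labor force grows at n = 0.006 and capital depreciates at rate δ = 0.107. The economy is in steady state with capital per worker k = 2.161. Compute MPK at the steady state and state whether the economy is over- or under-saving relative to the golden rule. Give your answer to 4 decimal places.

under-saving; MPK ≈ 0.3124

The effective depreciation rate is n + δ = 0.006 + 0.107 = 0.113.
MPK = 0.47·k^(0.47−1) = 0.47·2.161^(-0.53) ≈ 0.3124.
MPK > 0.113, so the economy is dynamically efficient (under-saving).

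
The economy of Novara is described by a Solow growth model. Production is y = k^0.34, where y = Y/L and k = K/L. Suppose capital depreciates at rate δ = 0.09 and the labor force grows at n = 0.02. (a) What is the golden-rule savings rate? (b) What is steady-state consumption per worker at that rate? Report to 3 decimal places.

Capital per worker breaks even when investment replaces (n + δ)·k; here n + δ = 0.11.
For Cobb-Douglas, s_gold equals capital's share: s_gold = 0.34.
At the golden rule the marginal product of capital equals n+δ: 0.34·k^(0.34−1) = 0.11. Solving, k_gold = (0.34/0.11)^(1/0.66) ≈ 5.5278.
y_gold = 5.5278^0.34 ≈ 1.7884; c_gold = (1−0.34)·y_gold ≈ 1.1804.

(a) s_gold = 0.340; (b) c_gold ≈ 1.180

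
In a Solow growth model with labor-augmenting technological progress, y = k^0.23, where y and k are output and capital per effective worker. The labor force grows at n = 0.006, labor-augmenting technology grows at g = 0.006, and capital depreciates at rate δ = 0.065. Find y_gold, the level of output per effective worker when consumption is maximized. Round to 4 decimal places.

The effective depreciation rate is n + g + δ = 0.006 + 0.006 + 0.065 = 0.077.
Setting f'(k) = n+g+δ gives 0.23·k^(0.23−1) = 0.077, hence k_gold = (0.23/0.077)^(1/0.77) ≈ 4.1418.
Output: y_gold = k_gold^0.23 = 4.1418^0.23 ≈ 1.3866.

y_gold ≈ 1.3866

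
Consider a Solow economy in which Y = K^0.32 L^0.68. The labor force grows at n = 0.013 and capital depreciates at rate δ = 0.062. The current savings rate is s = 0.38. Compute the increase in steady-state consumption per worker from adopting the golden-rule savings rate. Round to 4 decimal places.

Break-even investment rate: n + δ = 0.013 + 0.062 = 0.075.
Current steady state (s = 0.38): k* = (0.38/0.075)^(1/0.68) ≈ 10.8732, y* = 10.8732^0.32 ≈ 2.1460, c* = (1−0.38)·2.1460 ≈ 1.3305.
Golden rule sets MPK = n+δ: 0.32·k^(0.32−1) = 0.075, so k_gold = (0.32/0.075)^(1/0.68) ≈ 8.4450.
y_gold = 8.4450^0.32 ≈ 1.9793, c_gold = y_gold − 0.075·k_gold ≈ 1.3459.
Gain: Δc = 1.3459 − 1.3305 ≈ 0.0154.

Δc ≈ 0.0154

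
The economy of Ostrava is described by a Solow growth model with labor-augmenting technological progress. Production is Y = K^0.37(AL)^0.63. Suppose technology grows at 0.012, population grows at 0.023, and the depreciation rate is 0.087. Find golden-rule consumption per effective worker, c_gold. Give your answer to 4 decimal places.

c_gold ≈ 1.2087

Break-even investment rate: n + g + δ = 0.023 + 0.012 + 0.087 = 0.122.
Maximizing c = f(k) − (n+g+δ)·k gives f'(k) = n+g+δ, i.e. 0.37·k^(0.37−1) = 0.122, so k_gold = (0.37/0.122)^(1/0.63) ≈ 5.8187.
y_gold = 5.8187^0.37 ≈ 1.9186.
c_gold = y_gold − (n+g+δ)·k_gold = 1.9186 − 0.122·5.8187 ≈ 1.2087.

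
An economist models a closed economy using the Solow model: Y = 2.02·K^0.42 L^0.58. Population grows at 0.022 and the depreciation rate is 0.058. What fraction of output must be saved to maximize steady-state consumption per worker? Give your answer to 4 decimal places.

s_gold = 0.4200

Capital per worker breaks even when investment replaces (n + δ)·k; here n + δ = 0.08.
At the golden rule MPK = n+δ, and in any Cobb-Douglas steady state s = (n+δ)·k/y = MPK·k/y = capital's share 0.42.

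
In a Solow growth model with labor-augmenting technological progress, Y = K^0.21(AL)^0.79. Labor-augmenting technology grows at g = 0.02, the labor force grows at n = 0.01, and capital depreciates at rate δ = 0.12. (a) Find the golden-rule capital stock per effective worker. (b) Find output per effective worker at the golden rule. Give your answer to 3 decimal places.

(a) k_gold ≈ 1.531; (b) y_gold ≈ 1.094

The effective depreciation rate is n + g + δ = 0.01 + 0.02 + 0.12 = 0.15.
Golden rule sets MPK = n+g+δ: 0.21·k^(0.21−1) = 0.15, so k_gold = (0.21/0.15)^(1/0.79) ≈ 1.5310.
y_gold = 1.5310^0.21 ≈ 1.0936.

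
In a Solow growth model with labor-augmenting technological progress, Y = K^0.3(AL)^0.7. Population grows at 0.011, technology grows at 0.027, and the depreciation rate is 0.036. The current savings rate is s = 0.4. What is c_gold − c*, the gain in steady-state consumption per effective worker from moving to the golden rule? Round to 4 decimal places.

Δc ≈ 0.0388

Capital per effective worker breaks even when investment replaces (n + g + δ)·k; here n + g + δ = 0.074.
Current steady state (s = 0.4): k* = (0.4/0.074)^(1/0.7) ≈ 11.1403, y* = 11.1403^0.3 ≈ 2.0610, c* = (1−0.4)·2.0610 ≈ 1.2366.
Maximizing c = f(k) − (n+g+δ)·k gives f'(k) = n+g+δ, i.e. 0.3·k^(0.3−1) = 0.074, so k_gold = (0.3/0.074)^(1/0.7) ≈ 7.3861.
y_gold = 7.3861^0.3 ≈ 1.8219, c_gold = y_gold − 0.074·k_gold ≈ 1.2753.
Gain: Δc = 1.2753 − 1.2366 ≈ 0.0388.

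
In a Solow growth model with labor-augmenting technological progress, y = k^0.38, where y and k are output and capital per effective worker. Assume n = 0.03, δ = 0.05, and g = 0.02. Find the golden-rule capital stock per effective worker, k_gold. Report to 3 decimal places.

n + g + δ = 0.03 + 0.02 + 0.05 = 0.1.
Maximizing c = f(k) − (n+g+δ)·k gives f'(k) = n+g+δ, i.e. 0.38·k^(0.38−1) = 0.1, so k_gold = (0.38/0.1)^(1/0.62) ≈ 8.6126.

k_gold ≈ 8.613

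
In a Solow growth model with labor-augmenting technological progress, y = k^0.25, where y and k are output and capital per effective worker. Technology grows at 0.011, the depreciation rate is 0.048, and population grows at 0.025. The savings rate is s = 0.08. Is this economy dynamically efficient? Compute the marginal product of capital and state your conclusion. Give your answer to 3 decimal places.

dynamically efficient; MPK ≈ 0.263

Capital per effective worker breaks even when investment replaces (n + g + δ)·k; here n + g + δ = 0.084.
Steady-state k*: s·k^0.25 = 0.084·k gives k* = (0.08/0.084)^(1/0.75) ≈ 0.9370.
MPK = 0.25·0.9370^(-0.75) ≈ 0.2625.
MPK > n+g+δ = 0.084, so the economy is dynamically efficient (under-saving).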